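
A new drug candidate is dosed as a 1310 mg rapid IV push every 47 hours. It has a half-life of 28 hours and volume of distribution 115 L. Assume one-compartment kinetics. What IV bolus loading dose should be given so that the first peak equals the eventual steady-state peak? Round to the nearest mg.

1905 mg

f = (1/2)^(47/28) ≈ 0.312392; accumulation ratio R = 1/(1−f) ≈ 1.45432.
Loading dose to hit Cmax,ss on first dose: D_load = D_maint·R ≈ 1310 × 1.45432 ≈ 1905.16 mg.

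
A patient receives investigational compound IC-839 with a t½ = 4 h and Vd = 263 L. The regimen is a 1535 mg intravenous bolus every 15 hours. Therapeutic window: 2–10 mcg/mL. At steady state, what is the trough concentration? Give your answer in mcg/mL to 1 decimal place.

0.5 mcg/mL

Over one 15-h interval, 15/4 ≈ 3.75 half-lives elapse, leaving f ≈ 0.0743 of each dose.
At steady state, accumulation factor R = 1/(1 − e^(−kτ)) ≈ 1.0803.
Each bolus raises the concentration by D/Vd = 1535/263 ≈ 5.837 mcg/mL.
Cmax,ss = C₀/(1 − f) ≈ 5.837/0.9257 ≈ 6.305 mcg/mL.
Steady-state trough Cmin,ss = Cmax,ss·f ≈ 6.305 × 0.0743 ≈ 0.468 mcg/mL.
Trough 0.5 mcg/mL vs MEC 2 mcg/mL: subtherapeutic.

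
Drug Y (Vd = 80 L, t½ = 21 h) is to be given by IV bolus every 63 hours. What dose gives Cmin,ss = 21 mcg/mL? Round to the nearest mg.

11760 mg

τ/t½ = 63/21 ≈ 3, so f = (1/2)^(63/21) ≈ 0.125000.
Cmin,ss = (D/Vd)·f/(1−f), so D = Cmin,ss·Vd·(1−f)/f.
D = 21 × 80 × (1−f)/f ≈ 21 × 80 × 7.00000 ≈ 11760.00 mg.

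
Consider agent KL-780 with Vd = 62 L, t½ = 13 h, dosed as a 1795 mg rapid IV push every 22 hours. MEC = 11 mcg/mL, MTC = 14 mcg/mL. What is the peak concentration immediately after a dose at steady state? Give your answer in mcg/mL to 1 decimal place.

τ/t½ = 22/13 ≈ 1.6923, so fraction remaining f = (1/2)^(22/13) ≈ 0.3094.
At steady state, accumulation factor R = 1/(1 − e^(−kτ)) ≈ 1.4480.
Single-dose peak C₀ = D/Vd = 1795/62 ≈ 28.952 mcg/mL.
Steady-state peak Cmax,ss = C₀·R ≈ 28.952 × 1.4480 ≈ 41.922 mcg/mL.
Peak 41.9 mcg/mL vs MTC 14 mcg/mL: exceeds toxic threshold.

41.9 mcg/mL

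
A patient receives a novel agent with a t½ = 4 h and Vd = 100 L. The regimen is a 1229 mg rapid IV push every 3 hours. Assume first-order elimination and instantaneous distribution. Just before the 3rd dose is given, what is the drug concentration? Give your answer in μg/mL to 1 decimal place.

11.7 μg/mL

f = (1/2)^(τ/t½) = (1/2)^(3/4) ≈ 0.5946.
C₀ = D/Vd = 1229/100 ≈ 12.290 μg/mL.
Before the 3rd dose, 2 doses have been given. Superposition: Cmin = C₀·(f + f²).
≈ 12.290 × (0.5946 + 0.3535) ≈ 12.290 × 0.9481 ≈ 11.652 μg/mL.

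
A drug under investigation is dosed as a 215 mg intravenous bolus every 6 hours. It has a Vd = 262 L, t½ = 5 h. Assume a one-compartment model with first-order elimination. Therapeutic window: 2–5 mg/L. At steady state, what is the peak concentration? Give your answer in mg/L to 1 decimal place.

Over one 6-h interval, 6/5 ≈ 1.2 half-lives elapse, leaving f ≈ 0.4353 of each dose.
At steady state, accumulation factor R = 1/(1 − e^(−kτ)) ≈ 1.7709.
Each bolus raises the concentration by D/Vd = 215/262 ≈ 0.821 mg/L.
Cmax,ss = C₀/(1 − f) ≈ 0.821/0.5647 ≈ 1.454 mg/L.
Peak 1.5 mg/L vs MTC 5 mg/L: below toxic threshold.

1.5 mg/L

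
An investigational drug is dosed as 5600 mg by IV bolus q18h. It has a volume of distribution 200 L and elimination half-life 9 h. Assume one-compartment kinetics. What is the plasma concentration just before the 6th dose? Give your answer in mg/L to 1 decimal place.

f = (1/2)^(τ/t½) = (1/2)^(18/9) ≈ 0.2500.
C₀ = D/Vd = 5600/200 ≈ 28.000 mg/L.
Before the 6th dose, 5 doses have been given. Superposition: Cmin = C₀·(f + f² + … + f^5).
≈ 28.000 × (0.2500 + 0.0625 + 0.0156 + 0.0039 + 0.0010) ≈ 28.000 × 0.3330 ≈ 9.324 mg/L.

9.3 mg/L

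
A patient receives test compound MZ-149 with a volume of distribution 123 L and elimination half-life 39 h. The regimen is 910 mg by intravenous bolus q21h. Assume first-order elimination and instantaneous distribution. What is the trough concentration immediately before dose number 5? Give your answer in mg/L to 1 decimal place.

f = (1/2)^(τ/t½) = (1/2)^(21/39) ≈ 0.6885.
C₀ = D/Vd = 910/123 ≈ 7.398 mg/L.
Before the 5th dose, 4 doses have been given. Superposition: Cmin = C₀·(f + f² + … + f^4).
≈ 7.398 × (0.6885 + 0.4740 + 0.3264 + 0.2247) ≈ 7.398 × 1.7136 ≈ 12.677 mg/L.

12.7 mg/L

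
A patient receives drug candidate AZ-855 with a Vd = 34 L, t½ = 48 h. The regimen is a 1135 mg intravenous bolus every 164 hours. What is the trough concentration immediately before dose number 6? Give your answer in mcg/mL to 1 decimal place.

f = (1/2)^(τ/t½) = (1/2)^(164/48) ≈ 0.0936.
C₀ = D/Vd = 1135/34 ≈ 33.382 mcg/mL.
Before the 6th dose, 5 doses have been given. Superposition: Cmin = C₀·(f + f² + … + f^5).
≈ 33.382 × (0.0936 + 0.0088 + 0.0008 + 0.0001 + 0.0000) ≈ 33.382 × 0.1033 ≈ 3.448 mcg/mL.

3.4 mcg/mL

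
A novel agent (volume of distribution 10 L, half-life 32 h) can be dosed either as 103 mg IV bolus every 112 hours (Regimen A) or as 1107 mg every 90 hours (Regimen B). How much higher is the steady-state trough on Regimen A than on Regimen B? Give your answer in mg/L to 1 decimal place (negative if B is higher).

-17.4 mg/L

Regimen A: f = (1/2)^(112/32) ≈ 0.0884; Cmin,ss = (103/10)·f/(1−f) ≈ 0.999 mg/L.
Regimen B: f = (1/2)^(90/32) ≈ 0.1423; Cmin,ss = (1107/10)·f/(1−f) ≈ 18.366 mg/L.
Difference ≈ 0.999 − 18.366 ≈ -17.367 mg/L.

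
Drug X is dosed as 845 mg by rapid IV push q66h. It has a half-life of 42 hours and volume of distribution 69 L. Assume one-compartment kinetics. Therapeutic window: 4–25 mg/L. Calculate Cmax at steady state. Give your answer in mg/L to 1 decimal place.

18.5 mg/L

Over one 66-h interval, 66/42 ≈ 1.5714 half-lives elapse, leaving f ≈ 0.3365 of each dose.
Accumulation ratio R = 1/(1 − f) ≈ 1/0.6635 ≈ 1.5072.
Single-dose peak C₀ = D/Vd = 845/69 ≈ 12.246 mg/L.
Steady-state peak Cmax,ss = C₀·R ≈ 12.246 × 1.5072 ≈ 18.457 mg/L.
Peak 18.5 mg/L vs MTC 25 mg/L: below toxic threshold.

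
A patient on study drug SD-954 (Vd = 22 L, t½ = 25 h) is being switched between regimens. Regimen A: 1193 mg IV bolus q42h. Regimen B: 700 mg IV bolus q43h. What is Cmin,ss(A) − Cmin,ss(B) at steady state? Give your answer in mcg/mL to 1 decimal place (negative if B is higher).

Regimen A: f = (1/2)^(42/25) ≈ 0.3121; Cmin,ss = (1193/22)·f/(1−f) ≈ 24.603 mcg/mL.
Regimen B: f = (1/2)^(43/25) ≈ 0.3035; Cmin,ss = (700/22)·f/(1−f) ≈ 13.865 mcg/mL.
Difference ≈ 24.603 − 13.865 ≈ 10.738 mcg/mL.

10.7 mcg/mL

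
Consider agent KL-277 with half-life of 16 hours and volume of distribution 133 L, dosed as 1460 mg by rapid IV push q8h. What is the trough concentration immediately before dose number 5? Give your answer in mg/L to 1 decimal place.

19.9 mg/L

f = (1/2)^(τ/t½) = (1/2)^(8/16) ≈ 0.7071.
C₀ = D/Vd = 1460/133 ≈ 10.977 mg/L.
Before the 5th dose, 4 doses have been given. Superposition: Cmin = C₀·(f + f² + … + f^4).
≈ 10.977 × (0.7071 + 0.5000 + 0.3535 + 0.2500) ≈ 10.977 × 1.8106 ≈ 19.875 mg/L.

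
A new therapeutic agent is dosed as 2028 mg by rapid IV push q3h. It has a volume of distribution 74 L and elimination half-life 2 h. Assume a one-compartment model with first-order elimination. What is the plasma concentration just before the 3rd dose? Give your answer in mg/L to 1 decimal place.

f = (1/2)^(τ/t½) = (1/2)^(3/2) ≈ 0.3536.
C₀ = D/Vd = 2028/74 ≈ 27.405 mg/L.
Before the 3rd dose, 2 doses have been given. Superposition: Cmin = C₀·(f + f²).
≈ 27.405 × (0.3536 + 0.1250) ≈ 27.405 × 0.4786 ≈ 13.116 mg/L.

13.1 mg/L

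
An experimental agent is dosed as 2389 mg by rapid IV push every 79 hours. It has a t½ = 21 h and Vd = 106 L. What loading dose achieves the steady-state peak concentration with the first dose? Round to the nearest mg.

2579 mg

f = (1/2)^(79/21) ≈ 0.073715; accumulation ratio R = 1/(1−f) ≈ 1.07958.
Loading dose to hit Cmax,ss on first dose: D_load = D_maint·R ≈ 2389 × 1.07958 ≈ 2579.12 mg.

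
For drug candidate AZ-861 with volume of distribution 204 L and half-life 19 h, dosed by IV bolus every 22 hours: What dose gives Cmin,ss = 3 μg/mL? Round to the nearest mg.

754 mg

τ/t½ = 22/19 ≈ 1.1579, so f = (1/2)^(22/19) ≈ 0.448166.
Cmin,ss = (D/Vd)·f/(1−f), so D = Cmin,ss·Vd·(1−f)/f.
D = 3 × 204 × (1−f)/f ≈ 3 × 204 × 1.23132 ≈ 753.57 mg.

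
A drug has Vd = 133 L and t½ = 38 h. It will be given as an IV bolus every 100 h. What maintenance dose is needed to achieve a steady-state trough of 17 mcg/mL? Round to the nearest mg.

11751 mg

τ/t½ = 100/38 ≈ 2.6316, so f = (1/2)^(100/38) ≈ 0.161367.
Cmin,ss = (D/Vd)·f/(1−f), so D = Cmin,ss·Vd·(1−f)/f.
D = 17 × 133 × (1−f)/f ≈ 17 × 133 × 5.19705 ≈ 11750.53 mg.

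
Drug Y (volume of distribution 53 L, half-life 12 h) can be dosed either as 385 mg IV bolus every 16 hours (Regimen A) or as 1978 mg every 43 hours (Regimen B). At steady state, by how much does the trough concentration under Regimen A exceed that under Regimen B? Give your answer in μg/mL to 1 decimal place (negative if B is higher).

Regimen A: f = (1/2)^(16/12) ≈ 0.3969; Cmin,ss = (385/53)·f/(1−f) ≈ 4.781 μg/mL.
Regimen B: f = (1/2)^(43/12) ≈ 0.0834; Cmin,ss = (1978/53)·f/(1−f) ≈ 3.396 μg/mL.
Difference ≈ 4.781 − 3.396 ≈ 1.385 μg/mL.

1.4 μg/mL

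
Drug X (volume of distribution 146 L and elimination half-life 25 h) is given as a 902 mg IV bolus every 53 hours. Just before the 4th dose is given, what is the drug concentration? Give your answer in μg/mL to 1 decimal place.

1.8 μg/mL

f = (1/2)^(τ/t½) = (1/2)^(53/25) ≈ 0.2300.
C₀ = D/Vd = 902/146 ≈ 6.178 μg/mL.
Before the 4th dose, 3 doses have been given. Superposition: Cmin = C₀·(f + f² + … + f^3).
≈ 6.178 × (0.2300 + 0.0529 + 0.0122) ≈ 6.178 × 0.2951 ≈ 1.823 μg/mL.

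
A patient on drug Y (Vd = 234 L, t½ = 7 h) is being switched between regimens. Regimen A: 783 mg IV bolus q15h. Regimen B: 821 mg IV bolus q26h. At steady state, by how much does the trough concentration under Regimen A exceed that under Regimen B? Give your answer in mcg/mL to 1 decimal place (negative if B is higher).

0.7 mcg/mL

Regimen A: f = (1/2)^(15/7) ≈ 0.2264; Cmin,ss = (783/234)·f/(1−f) ≈ 0.979 mcg/mL.
Regimen B: f = (1/2)^(26/7) ≈ 0.0762; Cmin,ss = (821/234)·f/(1−f) ≈ 0.289 mcg/mL.
Difference ≈ 0.979 − 0.289 ≈ 0.690 mcg/mL.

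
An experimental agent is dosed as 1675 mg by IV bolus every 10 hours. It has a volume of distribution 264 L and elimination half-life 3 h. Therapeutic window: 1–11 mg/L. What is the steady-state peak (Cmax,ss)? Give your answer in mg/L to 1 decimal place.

7.0 mg/L

Over one 10-h interval, 10/3 ≈ 3.3333 half-lives elapse, leaving f ≈ 0.0992 of each dose.
At steady state, accumulation factor R = 1/(1 − e^(−kτ)) ≈ 1.1101.
Each bolus raises the concentration by D/Vd = 1675/264 ≈ 6.345 mg/L.
Cmax,ss = C₀/(1 − f) ≈ 6.345/0.9008 ≈ 7.044 mg/L.
Peak 7.0 mg/L vs MTC 11 mg/L: below toxic threshold.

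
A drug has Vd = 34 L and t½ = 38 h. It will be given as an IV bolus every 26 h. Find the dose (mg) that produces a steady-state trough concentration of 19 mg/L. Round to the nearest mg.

τ/t½ = 26/38 ≈ 0.68421, so f = (1/2)^(26/38) ≈ 0.622346.
Cmin,ss = (D/Vd)·f/(1−f), so D = Cmin,ss·Vd·(1−f)/f.
D = 19 × 34 × (1−f)/f ≈ 19 × 34 × 0.60682 ≈ 392.01 mg.

392 mg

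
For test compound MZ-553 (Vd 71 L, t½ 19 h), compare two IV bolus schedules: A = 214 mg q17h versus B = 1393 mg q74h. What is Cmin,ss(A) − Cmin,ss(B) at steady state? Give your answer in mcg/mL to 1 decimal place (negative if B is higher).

2.1 mcg/mL

Regimen A: f = (1/2)^(17/19) ≈ 0.5378; Cmin,ss = (214/71)·f/(1−f) ≈ 3.507 mcg/mL.
Regimen B: f = (1/2)^(74/19) ≈ 0.0672; Cmin,ss = (1393/71)·f/(1−f) ≈ 1.413 mcg/mL.
Difference ≈ 3.507 − 1.413 ≈ 2.094 mcg/mL.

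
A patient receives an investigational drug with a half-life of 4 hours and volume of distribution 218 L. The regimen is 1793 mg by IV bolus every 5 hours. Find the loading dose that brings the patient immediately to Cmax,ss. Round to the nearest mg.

f = (1/2)^(5/4) ≈ 0.420448; accumulation ratio R = 1/(1−f) ≈ 1.72547.
Loading dose to hit Cmax,ss on first dose: D_load = D_maint·R ≈ 1793 × 1.72547 ≈ 3093.77 mg.

3094 mg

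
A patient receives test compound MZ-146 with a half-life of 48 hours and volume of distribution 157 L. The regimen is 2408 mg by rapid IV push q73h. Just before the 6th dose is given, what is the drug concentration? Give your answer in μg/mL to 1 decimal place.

f = (1/2)^(τ/t½) = (1/2)^(73/48) ≈ 0.3485.
C₀ = D/Vd = 2408/157 ≈ 15.338 μg/mL.
Before the 6th dose, 5 doses have been given. Superposition: Cmin = C₀·(f + f² + … + f^5).
≈ 15.338 × (0.3485 + 0.1215 + 0.0423 + 0.0148 + 0.0051) ≈ 15.338 × 0.5322 ≈ 8.163 μg/mL.

8.2 μg/mL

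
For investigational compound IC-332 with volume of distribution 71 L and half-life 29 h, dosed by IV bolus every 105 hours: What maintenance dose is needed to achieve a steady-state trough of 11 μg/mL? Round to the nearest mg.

τ/t½ = 105/29 ≈ 3.6207, so f = (1/2)^(105/29) ≈ 0.081295.
Cmin,ss = (D/Vd)·f/(1−f), so D = Cmin,ss·Vd·(1−f)/f.
D = 11 × 71 × (1−f)/f ≈ 11 × 71 × 11.30088 ≈ 8825.99 mg.

8826 mg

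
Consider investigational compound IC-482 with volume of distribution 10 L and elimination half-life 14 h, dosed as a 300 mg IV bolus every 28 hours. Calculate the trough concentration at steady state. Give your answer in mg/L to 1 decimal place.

The dosing interval is 2 half-lives, so f = 2^(−2) = 0.25.
At steady state, R = 1/(1 − 0.25) = 4/3.
Single-dose peak C₀ = D/Vd = 300/10 = 30 mg/L.
Steady-state peak Cmax,ss = C₀·R = 30 × 4/3 ≈ 40.000 mg/L.
Steady-state trough Cmin,ss = Cmax,ss·f ≈ 40.000 × 0.25 ≈ 10.000 mg/L.

10.0 mg/L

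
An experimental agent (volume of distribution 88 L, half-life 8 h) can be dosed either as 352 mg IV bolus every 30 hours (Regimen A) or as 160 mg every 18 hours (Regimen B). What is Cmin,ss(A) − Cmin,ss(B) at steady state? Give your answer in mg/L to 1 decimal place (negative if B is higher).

Regimen A: f = (1/2)^(30/8) ≈ 0.0743; Cmin,ss = (352/88)·f/(1−f) ≈ 0.321 mg/L.
Regimen B: f = (1/2)^(18/8) ≈ 0.2102; Cmin,ss = (160/88)·f/(1−f) ≈ 0.484 mg/L.
Difference ≈ 0.321 − 0.484 ≈ -0.163 mg/L.

-0.2 mg/L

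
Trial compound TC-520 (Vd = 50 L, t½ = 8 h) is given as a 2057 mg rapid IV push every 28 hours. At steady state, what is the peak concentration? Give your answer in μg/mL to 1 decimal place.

45.1 μg/mL

τ/t½ = 28/8 ≈ 3.5, so fraction remaining f = (1/2)^(28/8) ≈ 0.0884.
At steady state, accumulation factor R = 1/(1 − e^(−kτ)) ≈ 1.0970.
Single-dose peak C₀ = D/Vd = 2057/50 ≈ 41.140 μg/mL.
Steady-state peak Cmax,ss = C₀·R ≈ 41.140 × 1.0970 ≈ 45.131 μg/mL.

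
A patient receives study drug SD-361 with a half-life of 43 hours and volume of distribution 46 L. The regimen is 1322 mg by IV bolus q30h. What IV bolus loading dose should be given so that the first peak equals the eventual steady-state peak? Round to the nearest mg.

3448 mg

f = (1/2)^(30/43) ≈ 0.616565; accumulation ratio R = 1/(1−f) ≈ 2.60800.
Loading dose to hit Cmax,ss on first dose: D_load = D_maint·R ≈ 1322 × 2.60800 ≈ 3447.78 mg.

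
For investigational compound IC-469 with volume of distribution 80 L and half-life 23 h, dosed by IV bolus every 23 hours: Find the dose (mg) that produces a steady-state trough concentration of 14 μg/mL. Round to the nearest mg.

τ/t½ = 23/23 ≈ 1, so f = (1/2)^(23/23) ≈ 0.500000.
Cmin,ss = (D/Vd)·f/(1−f), so D = Cmin,ss·Vd·(1−f)/f.
D = 14 × 80 × (1−f)/f ≈ 14 × 80 × 1.00000 ≈ 1120.00 mg.

1120 mg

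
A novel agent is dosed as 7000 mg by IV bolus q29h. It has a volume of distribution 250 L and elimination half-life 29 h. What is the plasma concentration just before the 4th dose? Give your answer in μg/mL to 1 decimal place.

24.5 μg/mL

f = (1/2)^(τ/t½) = (1/2)^(29/29) ≈ 0.5000.
C₀ = D/Vd = 7000/250 ≈ 28.000 μg/mL.
Before the 4th dose, 3 doses have been given. Superposition: Cmin = C₀·(f + f² + … + f^3).
≈ 28.000 × (0.5000 + 0.2500 + 0.1250) ≈ 28.000 × 0.8750 ≈ 24.500 μg/mL.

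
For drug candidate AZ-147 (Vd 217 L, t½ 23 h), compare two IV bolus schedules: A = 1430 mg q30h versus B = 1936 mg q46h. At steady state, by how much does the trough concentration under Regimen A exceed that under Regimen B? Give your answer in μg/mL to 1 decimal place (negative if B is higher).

1.5 μg/mL

Regimen A: f = (1/2)^(30/23) ≈ 0.4049; Cmin,ss = (1430/217)·f/(1−f) ≈ 4.484 μg/mL.
Regimen B: f = (1/2)^(46/23) ≈ 0.2500; Cmin,ss = (1936/217)·f/(1−f) ≈ 2.974 μg/mL.
Difference ≈ 4.484 − 2.974 ≈ 1.510 μg/mL.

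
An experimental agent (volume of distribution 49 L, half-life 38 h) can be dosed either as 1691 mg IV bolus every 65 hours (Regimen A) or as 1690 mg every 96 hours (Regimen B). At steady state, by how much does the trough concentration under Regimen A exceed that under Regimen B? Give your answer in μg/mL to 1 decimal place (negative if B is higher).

Regimen A: f = (1/2)^(65/38) ≈ 0.3055; Cmin,ss = (1691/49)·f/(1−f) ≈ 15.181 μg/mL.
Regimen B: f = (1/2)^(96/38) ≈ 0.1736; Cmin,ss = (1690/49)·f/(1−f) ≈ 7.245 μg/mL.
Difference ≈ 15.181 − 7.245 ≈ 7.936 μg/mL.

7.9 μg/mL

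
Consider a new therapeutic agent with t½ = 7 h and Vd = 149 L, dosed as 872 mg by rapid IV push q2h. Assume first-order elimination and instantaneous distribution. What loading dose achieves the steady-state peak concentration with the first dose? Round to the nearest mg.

f = (1/2)^(2/7) ≈ 0.820335; accumulation ratio R = 1/(1−f) ≈ 5.56591.
Loading dose to hit Cmax,ss on first dose: D_load = D_maint·R ≈ 872 × 5.56591 ≈ 4853.47 mg.

4853 mg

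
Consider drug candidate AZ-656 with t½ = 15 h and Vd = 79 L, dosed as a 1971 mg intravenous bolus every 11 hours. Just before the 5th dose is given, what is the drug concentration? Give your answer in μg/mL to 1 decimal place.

f = (1/2)^(τ/t½) = (1/2)^(11/15) ≈ 0.6015.
C₀ = D/Vd = 1971/79 ≈ 24.949 μg/mL.
Before the 5th dose, 4 doses have been given. Superposition: Cmin = C₀·(f + f² + … + f^4).
≈ 24.949 × (0.6015 + 0.3618 + 0.2176 + 0.1309) ≈ 24.949 × 1.3118 ≈ 32.728 μg/mL.

32.7 μg/mL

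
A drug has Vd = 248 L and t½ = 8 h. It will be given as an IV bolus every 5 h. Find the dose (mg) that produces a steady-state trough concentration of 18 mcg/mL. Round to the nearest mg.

2420 mg

τ/t½ = 5/8 ≈ 0.625, so f = (1/2)^(5/8) ≈ 0.648420.
Cmin,ss = (D/Vd)·f/(1−f), so D = Cmin,ss·Vd·(1−f)/f.
D = 18 × 248 × (1−f)/f ≈ 18 × 248 × 0.54221 ≈ 2420.43 mg.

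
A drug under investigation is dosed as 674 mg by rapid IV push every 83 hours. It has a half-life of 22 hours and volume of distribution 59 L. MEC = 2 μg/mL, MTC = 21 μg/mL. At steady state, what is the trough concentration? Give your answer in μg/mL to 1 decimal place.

0.9 μg/mL

τ/t½ = 83/22 ≈ 3.7727, so fraction remaining f = (1/2)^(83/22) ≈ 0.0732.
Accumulation ratio R = 1/(1 − f) ≈ 1/0.9268 ≈ 1.0790.
Single-dose peak C₀ = D/Vd = 674/59 ≈ 11.424 μg/mL.
Steady-state peak Cmax,ss = C₀·R ≈ 11.424 × 1.0790 ≈ 12.326 μg/mL.
Steady-state trough Cmin,ss = Cmax,ss·f ≈ 12.326 × 0.0732 ≈ 0.902 μg/mL.
Trough 0.9 μg/mL vs MEC 2 μg/mL: subtherapeutic.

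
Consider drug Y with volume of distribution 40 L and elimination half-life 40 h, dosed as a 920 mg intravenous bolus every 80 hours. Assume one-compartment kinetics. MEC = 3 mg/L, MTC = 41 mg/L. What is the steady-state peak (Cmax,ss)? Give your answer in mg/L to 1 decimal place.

τ = 80 h = 2 half-lives, so f = (1/2)^2 = 0.25.
Accumulation ratio R = 1/(1 − f) = 1/0.75 = 4/3.
Single-dose peak C₀ = D/Vd = 920/40 = 23 mg/L.
Steady-state peak Cmax,ss = C₀·R = 23 × 4/3 ≈ 30.667 mg/L.
Peak 30.7 mg/L vs MTC 41 mg/L: below toxic threshold.

30.7 mg/L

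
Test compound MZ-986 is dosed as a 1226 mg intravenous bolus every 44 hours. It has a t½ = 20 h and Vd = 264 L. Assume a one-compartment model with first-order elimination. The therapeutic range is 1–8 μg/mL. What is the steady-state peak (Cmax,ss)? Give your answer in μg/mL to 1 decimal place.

τ/t½ = 44/20 ≈ 2.2, so fraction remaining f = (1/2)^(44/20) ≈ 0.2176.
Accumulation ratio R = 1/(1 − f) ≈ 1/0.7824 ≈ 1.2781.
Single-dose peak C₀ = D/Vd = 1226/264 ≈ 4.644 μg/mL.
Steady-state peak Cmax,ss = C₀·R ≈ 4.644 × 1.2781 ≈ 5.935 μg/mL.
Peak 5.9 μg/mL vs MTC 8 μg/mL: below toxic threshold.

5.9 μg/mL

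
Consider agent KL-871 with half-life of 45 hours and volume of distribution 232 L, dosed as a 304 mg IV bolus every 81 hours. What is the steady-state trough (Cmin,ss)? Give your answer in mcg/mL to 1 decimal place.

0.5 mcg/mL

k = ln2/t½ = ln2/45 ≈ 0.015403 h⁻¹; fraction remaining f = e^(−kτ) = e^(−0.015403×81) ≈ 0.2872.
At steady state, accumulation factor R = 1/(1 − e^(−kτ)) ≈ 1.4029.
Each bolus raises the concentration by D/Vd = 304/232 ≈ 1.310 mcg/mL.
Cmax,ss = C₀/(1 − f) ≈ 1.310/0.7128 ≈ 1.838 mcg/mL.
Steady-state trough Cmin,ss = Cmax,ss·f ≈ 1.838 × 0.2872 ≈ 0.528 mcg/mL.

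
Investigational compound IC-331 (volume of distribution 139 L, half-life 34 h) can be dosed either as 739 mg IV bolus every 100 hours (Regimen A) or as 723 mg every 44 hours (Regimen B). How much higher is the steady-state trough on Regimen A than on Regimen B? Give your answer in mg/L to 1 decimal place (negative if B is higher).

Regimen A: f = (1/2)^(100/34) ≈ 0.1302; Cmin,ss = (739/139)·f/(1−f) ≈ 0.796 mg/L.
Regimen B: f = (1/2)^(44/34) ≈ 0.4078; Cmin,ss = (723/139)·f/(1−f) ≈ 3.582 mg/L.
Difference ≈ 0.796 − 3.582 ≈ -2.786 mg/L.

-2.8 mg/L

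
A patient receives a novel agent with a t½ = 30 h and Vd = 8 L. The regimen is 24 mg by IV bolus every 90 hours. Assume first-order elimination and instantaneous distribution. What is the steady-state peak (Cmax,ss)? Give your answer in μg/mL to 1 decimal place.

3.4 μg/mL

The dosing interval is 3 half-lives, so f = 2^(−3) = 0.125.
Accumulation ratio R = 1/(1 − f) = 1/0.875 = 8/7.
Single-dose peak C₀ = D/Vd = 24/8 = 3 μg/mL.
Steady-state peak Cmax,ss = C₀·R = 3 × 8/7 ≈ 3.429 μg/mL.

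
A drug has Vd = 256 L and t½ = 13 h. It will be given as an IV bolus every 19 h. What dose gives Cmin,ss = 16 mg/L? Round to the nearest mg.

7184 mg

τ/t½ = 19/13 ≈ 1.4615, so f = (1/2)^(19/13) ≈ 0.363106.
Cmin,ss = (D/Vd)·f/(1−f), so D = Cmin,ss·Vd·(1−f)/f.
D = 16 × 256 × (1−f)/f ≈ 16 × 256 × 1.75402 ≈ 7184.47 mg.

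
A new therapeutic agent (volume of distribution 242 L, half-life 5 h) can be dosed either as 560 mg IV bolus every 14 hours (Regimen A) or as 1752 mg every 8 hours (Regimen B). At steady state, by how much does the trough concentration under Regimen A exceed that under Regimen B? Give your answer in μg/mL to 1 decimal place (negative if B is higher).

Regimen A: f = (1/2)^(14/5) ≈ 0.1436; Cmin,ss = (560/242)·f/(1−f) ≈ 0.388 μg/mL.
Regimen B: f = (1/2)^(8/5) ≈ 0.3299; Cmin,ss = (1752/242)·f/(1−f) ≈ 3.564 μg/mL.
Difference ≈ 0.388 − 3.564 ≈ -3.176 μg/mL.

-3.2 μg/mL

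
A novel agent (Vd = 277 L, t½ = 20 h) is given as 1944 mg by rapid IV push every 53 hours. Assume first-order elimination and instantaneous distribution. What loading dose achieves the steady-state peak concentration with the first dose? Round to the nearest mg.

f = (1/2)^(53/20) ≈ 0.159320; accumulation ratio R = 1/(1−f) ≈ 1.18951.
Loading dose to hit Cmax,ss on first dose: D_load = D_maint·R ≈ 1944 × 1.18951 ≈ 2312.41 mg.

2312 mg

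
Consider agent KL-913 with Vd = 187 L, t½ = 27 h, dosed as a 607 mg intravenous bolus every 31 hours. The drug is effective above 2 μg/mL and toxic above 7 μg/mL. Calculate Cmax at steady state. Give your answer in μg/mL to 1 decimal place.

Over one 31-h interval, 31/27 ≈ 1.1481 half-lives elapse, leaving f ≈ 0.4512 of each dose.
Accumulation ratio R = 1/(1 − f) ≈ 1/0.5488 ≈ 1.8222.
Each bolus raises the concentration by D/Vd = 607/187 ≈ 3.246 μg/mL.
Steady-state peak Cmax,ss = C₀·R ≈ 3.246 × 1.8222 ≈ 5.915 μg/mL.
Peak 5.9 μg/mL vs MTC 7 μg/mL: below toxic threshold.

5.9 μg/mL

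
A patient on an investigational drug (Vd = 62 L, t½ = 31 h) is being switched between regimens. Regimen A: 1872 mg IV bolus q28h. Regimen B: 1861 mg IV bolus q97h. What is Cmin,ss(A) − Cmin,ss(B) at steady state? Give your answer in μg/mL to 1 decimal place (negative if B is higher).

Regimen A: f = (1/2)^(28/31) ≈ 0.5347; Cmin,ss = (1872/62)·f/(1−f) ≈ 34.697 μg/mL.
Regimen B: f = (1/2)^(97/31) ≈ 0.1143; Cmin,ss = (1861/62)·f/(1−f) ≈ 3.874 μg/mL.
Difference ≈ 34.697 − 3.874 ≈ 30.823 μg/mL.

30.8 μg/mL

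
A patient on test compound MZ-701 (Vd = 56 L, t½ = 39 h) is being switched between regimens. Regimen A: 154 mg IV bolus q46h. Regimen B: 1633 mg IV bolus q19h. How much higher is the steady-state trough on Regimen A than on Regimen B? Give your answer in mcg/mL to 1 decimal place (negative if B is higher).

Regimen A: f = (1/2)^(46/39) ≈ 0.4415; Cmin,ss = (154/56)·f/(1−f) ≈ 2.174 mcg/mL.
Regimen B: f = (1/2)^(19/39) ≈ 0.7134; Cmin,ss = (1633/56)·f/(1−f) ≈ 72.586 mcg/mL.
Difference ≈ 2.174 − 72.586 ≈ -70.412 mcg/mL.

-70.4 mcg/mL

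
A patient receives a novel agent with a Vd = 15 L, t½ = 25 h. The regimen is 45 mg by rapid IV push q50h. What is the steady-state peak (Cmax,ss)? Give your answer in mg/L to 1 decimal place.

The dosing interval is 2 half-lives, so f = 2^(−2) = 0.25.
Accumulation ratio R = 1/(1 − f) = 1/0.75 = 4/3.
Single-dose peak C₀ = D/Vd = 45/15 = 3 mg/L.
Steady-state peak Cmax,ss = C₀·R = 3 × 4/3 ≈ 4.000 mg/L.

4.0 mg/L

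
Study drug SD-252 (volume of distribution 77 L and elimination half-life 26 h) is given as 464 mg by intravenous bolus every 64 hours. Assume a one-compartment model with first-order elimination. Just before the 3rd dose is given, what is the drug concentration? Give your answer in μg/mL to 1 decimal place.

1.3 μg/mL

f = (1/2)^(τ/t½) = (1/2)^(64/26) ≈ 0.1816.
C₀ = D/Vd = 464/77 ≈ 6.026 μg/mL.
Before the 3rd dose, 2 doses have been given. Superposition: Cmin = C₀·(f + f²).
≈ 6.026 × (0.1816 + 0.0330) ≈ 6.026 × 0.2146 ≈ 1.293 μg/mL.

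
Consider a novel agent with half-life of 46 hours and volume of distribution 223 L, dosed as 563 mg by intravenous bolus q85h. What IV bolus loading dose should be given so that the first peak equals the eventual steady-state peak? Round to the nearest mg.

780 mg

f = (1/2)^(85/46) ≈ 0.277811; accumulation ratio R = 1/(1−f) ≈ 1.38468.
Loading dose to hit Cmax,ss on first dose: D_load = D_maint·R ≈ 563 × 1.38468 ≈ 779.57 mg.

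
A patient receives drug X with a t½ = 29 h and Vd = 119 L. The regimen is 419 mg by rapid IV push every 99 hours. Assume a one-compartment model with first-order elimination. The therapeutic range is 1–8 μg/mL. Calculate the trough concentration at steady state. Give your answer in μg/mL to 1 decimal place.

τ/t½ = 99/29 ≈ 3.4138, so fraction remaining f = (1/2)^(99/29) ≈ 0.0938.
At steady state, accumulation factor R = 1/(1 − e^(−kτ)) ≈ 1.1035.
Single-dose peak C₀ = D/Vd = 419/119 ≈ 3.521 μg/mL.
Cmax,ss = C₀/(1 − f) ≈ 3.521/0.9062 ≈ 3.885 μg/mL.
Steady-state trough Cmin,ss = Cmax,ss·f ≈ 3.885 × 0.0938 ≈ 0.364 μg/mL.
Trough 0.4 μg/mL vs MEC 1 μg/mL: subtherapeutic.

0.4 μg/mL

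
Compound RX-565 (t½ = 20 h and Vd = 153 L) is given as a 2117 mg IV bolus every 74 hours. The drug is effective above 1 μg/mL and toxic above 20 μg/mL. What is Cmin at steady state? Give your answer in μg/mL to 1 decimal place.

Over one 74-h interval, 74/20 ≈ 3.7 half-lives elapse, leaving f ≈ 0.0769 of each dose.
Each bolus raises the concentration by D/Vd = 2117/153 ≈ 13.837 μg/mL.
Steady-state trough Cmin,ss = C₀·f/(1−f) ≈ 13.837 × 0.0769/0.9231 ≈ 1.153 μg/mL.
Trough 1.2 μg/mL vs MEC 1 μg/mL: adequate.

1.2 μg/mL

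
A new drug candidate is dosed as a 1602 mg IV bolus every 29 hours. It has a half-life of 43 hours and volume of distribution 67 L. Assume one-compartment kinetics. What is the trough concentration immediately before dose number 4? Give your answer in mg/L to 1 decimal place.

30.3 mg/L

f = (1/2)^(τ/t½) = (1/2)^(29/43) ≈ 0.6266.
C₀ = D/Vd = 1602/67 ≈ 23.910 mg/L.
Before the 4th dose, 3 doses have been given. Superposition: Cmin = C₀·(f + f² + … + f^3).
≈ 23.910 × (0.6266 + 0.3926 + 0.2460) ≈ 23.910 × 1.2652 ≈ 30.251 mg/L.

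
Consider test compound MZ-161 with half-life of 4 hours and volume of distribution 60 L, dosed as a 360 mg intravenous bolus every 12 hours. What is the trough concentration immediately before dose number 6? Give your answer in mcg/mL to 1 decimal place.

0.9 mcg/mL

f = (1/2)^(τ/t½) = (1/2)^(12/4) ≈ 0.1250.
C₀ = D/Vd = 360/60 ≈ 6.000 mcg/mL.
Before the 6th dose, 5 doses have been given. Superposition: Cmin = C₀·(f + f² + … + f^5).
≈ 6.000 × (0.1250 + 0.0156 + 0.0020 + 0.0002 + 0.0000) ≈ 6.000 × 0.1428 ≈ 0.857 mcg/mL.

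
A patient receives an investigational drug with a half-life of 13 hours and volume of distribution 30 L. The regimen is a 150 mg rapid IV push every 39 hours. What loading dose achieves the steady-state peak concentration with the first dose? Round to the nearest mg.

f = (1/2)^(39/13) ≈ 0.125000; accumulation ratio R = 1/(1−f) ≈ 1.14286.
Loading dose to hit Cmax,ss on first dose: D_load = D_maint·R ≈ 150 × 1.14286 ≈ 171.43 mg.

171 mg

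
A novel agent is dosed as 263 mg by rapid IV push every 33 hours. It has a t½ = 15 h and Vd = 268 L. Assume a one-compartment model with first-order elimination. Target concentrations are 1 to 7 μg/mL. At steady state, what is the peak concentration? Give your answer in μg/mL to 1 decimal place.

k = ln2/t½ = ln2/15 ≈ 0.046210 h⁻¹; fraction remaining f = e^(−kτ) = e^(−0.046210×33) ≈ 0.2176.
At steady state, accumulation factor R = 1/(1 − e^(−kτ)) ≈ 1.2781.
Single-dose peak C₀ = D/Vd = 263/268 ≈ 0.981 μg/mL.
Steady-state peak Cmax,ss = C₀·R ≈ 0.981 × 1.2781 ≈ 1.254 μg/mL.
Peak 1.3 μg/mL vs MTC 7 μg/mL: below toxic threshold.

1.3 μg/mL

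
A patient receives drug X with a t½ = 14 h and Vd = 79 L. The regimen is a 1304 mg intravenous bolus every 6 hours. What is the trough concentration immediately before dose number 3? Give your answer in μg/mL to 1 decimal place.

f = (1/2)^(τ/t½) = (1/2)^(6/14) ≈ 0.7430.
C₀ = D/Vd = 1304/79 ≈ 16.506 μg/mL.
Before the 3rd dose, 2 doses have been given. Superposition: Cmin = C₀·(f + f²).
≈ 16.506 × (0.7430 + 0.5520) ≈ 16.506 × 1.2950 ≈ 21.375 μg/mL.

21.4 μg/mL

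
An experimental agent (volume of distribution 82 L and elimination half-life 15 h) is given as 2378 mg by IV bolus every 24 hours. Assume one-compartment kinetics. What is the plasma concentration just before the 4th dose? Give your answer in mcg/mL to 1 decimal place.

13.8 mcg/mL

f = (1/2)^(τ/t½) = (1/2)^(24/15) ≈ 0.3299.
C₀ = D/Vd = 2378/82 ≈ 29.000 mcg/mL.
Before the 4th dose, 3 doses have been given. Superposition: Cmin = C₀·(f + f² + … + f^3).
≈ 29.000 × (0.3299 + 0.1088 + 0.0359) ≈ 29.000 × 0.4746 ≈ 13.763 mcg/mL.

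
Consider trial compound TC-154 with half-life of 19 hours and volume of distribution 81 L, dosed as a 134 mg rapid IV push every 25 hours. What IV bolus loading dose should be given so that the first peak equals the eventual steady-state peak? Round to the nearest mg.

224 mg

f = (1/2)^(25/19) ≈ 0.401706; accumulation ratio R = 1/(1−f) ≈ 1.67142.
Loading dose to hit Cmax,ss on first dose: D_load = D_maint·R ≈ 134 × 1.67142 ≈ 223.97 mg.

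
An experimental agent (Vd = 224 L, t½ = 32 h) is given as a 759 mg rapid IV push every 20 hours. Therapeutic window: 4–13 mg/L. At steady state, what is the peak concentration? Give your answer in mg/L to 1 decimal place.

Over one 20-h interval, 20/32 ≈ 0.625 half-lives elapse, leaving f ≈ 0.6484 of each dose.
At steady state, accumulation factor R = 1/(1 − e^(−kτ)) ≈ 2.8441.
Each bolus raises the concentration by D/Vd = 759/224 ≈ 3.388 mg/L.
Cmax,ss = C₀/(1 − f) ≈ 3.388/0.3516 ≈ 9.636 mg/L.
Peak 9.6 mg/L vs MTC 13 mg/L: below toxic threshold.

9.6 mg/L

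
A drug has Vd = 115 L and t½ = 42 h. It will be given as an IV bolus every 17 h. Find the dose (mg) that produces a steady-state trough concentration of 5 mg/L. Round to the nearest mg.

τ/t½ = 17/42 ≈ 0.40476, so f = (1/2)^(17/42) ≈ 0.755361.
Cmin,ss = (D/Vd)·f/(1−f), so D = Cmin,ss·Vd·(1−f)/f.
D = 5 × 115 × (1−f)/f ≈ 5 × 115 × 0.32387 ≈ 186.23 mg.

186 mg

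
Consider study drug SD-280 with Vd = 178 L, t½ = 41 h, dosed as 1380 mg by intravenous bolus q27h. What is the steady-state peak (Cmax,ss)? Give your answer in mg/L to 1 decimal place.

21.2 mg/L

k = ln2/t½ = ln2/41 ≈ 0.016906 h⁻¹; fraction remaining f = e^(−kτ) = e^(−0.016906×27) ≈ 0.6335.
Accumulation ratio R = 1/(1 − f) ≈ 1/0.3665 ≈ 2.7285.
Each bolus raises the concentration by D/Vd = 1380/178 ≈ 7.753 mg/L.
Steady-state peak Cmax,ss = C₀·R ≈ 7.753 × 2.7285 ≈ 21.154 mg/L.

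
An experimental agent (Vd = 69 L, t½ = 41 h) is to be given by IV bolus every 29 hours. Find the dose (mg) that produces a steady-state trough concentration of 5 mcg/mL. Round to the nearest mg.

218 mg

τ/t½ = 29/41 ≈ 0.70732, so f = (1/2)^(29/41) ≈ 0.612458.
Cmin,ss = (D/Vd)·f/(1−f), so D = Cmin,ss·Vd·(1−f)/f.
D = 5 × 69 × (1−f)/f ≈ 5 × 69 × 0.63277 ≈ 218.31 mg.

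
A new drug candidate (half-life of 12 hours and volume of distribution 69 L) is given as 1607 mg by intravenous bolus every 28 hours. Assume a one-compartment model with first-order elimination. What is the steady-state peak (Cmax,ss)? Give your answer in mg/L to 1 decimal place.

29.1 mg/L

k = ln2/t½ = ln2/12 ≈ 0.057762 h⁻¹; fraction remaining f = e^(−kτ) = e^(−0.057762×28) ≈ 0.1984.
Accumulation ratio R = 1/(1 − f) ≈ 1/0.8016 ≈ 1.2475.
Single-dose peak C₀ = D/Vd = 1607/69 ≈ 23.290 mg/L.
Cmax,ss = C₀/(1 − f) ≈ 23.290/0.8016 ≈ 29.054 mg/L.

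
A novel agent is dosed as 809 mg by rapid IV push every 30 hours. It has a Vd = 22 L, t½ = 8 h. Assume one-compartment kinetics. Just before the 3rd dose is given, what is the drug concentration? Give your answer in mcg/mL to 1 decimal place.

2.9 mcg/mL

f = (1/2)^(τ/t½) = (1/2)^(30/8) ≈ 0.0743.
C₀ = D/Vd = 809/22 ≈ 36.773 mcg/mL.
Before the 3rd dose, 2 doses have been given. Superposition: Cmin = C₀·(f + f²).
≈ 36.773 × (0.0743 + 0.0055) ≈ 36.773 × 0.0798 ≈ 2.934 mcg/mL.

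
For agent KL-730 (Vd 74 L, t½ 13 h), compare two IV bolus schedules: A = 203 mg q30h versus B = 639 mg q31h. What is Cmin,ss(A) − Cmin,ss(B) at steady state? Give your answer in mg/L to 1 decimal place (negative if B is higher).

-1.4 mg/L

Regimen A: f = (1/2)^(30/13) ≈ 0.2020; Cmin,ss = (203/74)·f/(1−f) ≈ 0.694 mg/L.
Regimen B: f = (1/2)^(31/13) ≈ 0.1915; Cmin,ss = (639/74)·f/(1−f) ≈ 2.045 mg/L.
Difference ≈ 0.694 − 2.045 ≈ -1.351 mg/L.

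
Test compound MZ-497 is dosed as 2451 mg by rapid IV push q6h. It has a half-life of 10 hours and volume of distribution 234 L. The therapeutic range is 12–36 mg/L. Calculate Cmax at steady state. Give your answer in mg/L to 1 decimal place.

τ/t½ = 6/10 ≈ 0.6, so fraction remaining f = (1/2)^(6/10) ≈ 0.6598.
At steady state, accumulation factor R = 1/(1 − e^(−kτ)) ≈ 2.9394.
Each bolus raises the concentration by D/Vd = 2451/234 ≈ 10.474 mg/L.
Steady-state peak Cmax,ss = C₀·R ≈ 10.474 × 2.9394 ≈ 30.787 mg/L.
Peak 30.8 mg/L vs MTC 36 mg/L: below toxic threshold.

30.8 mg/L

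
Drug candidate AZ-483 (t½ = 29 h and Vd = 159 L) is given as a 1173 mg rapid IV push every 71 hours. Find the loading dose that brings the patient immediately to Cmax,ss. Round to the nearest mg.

1436 mg

f = (1/2)^(71/29) ≈ 0.183230; accumulation ratio R = 1/(1−f) ≈ 1.22433.
Loading dose to hit Cmax,ss on first dose: D_load = D_maint·R ≈ 1173 × 1.22433 ≈ 1436.14 mg.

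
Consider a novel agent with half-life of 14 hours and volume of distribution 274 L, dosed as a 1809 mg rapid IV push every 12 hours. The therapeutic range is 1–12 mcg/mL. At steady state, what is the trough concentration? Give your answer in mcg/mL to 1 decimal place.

Over one 12-h interval, 12/14 ≈ 0.85714 half-lives elapse, leaving f ≈ 0.5520 of each dose.
Accumulation ratio R = 1/(1 − f) ≈ 1/0.4480 ≈ 2.2321.
Single-dose peak C₀ = D/Vd = 1809/274 ≈ 6.602 mcg/mL.
Steady-state peak Cmax,ss = C₀·R ≈ 6.602 × 2.2321 ≈ 14.736 mcg/mL.
One interval later, Cmin,ss = Cmax,ss·e^(−kτ) ≈ 14.736 × 0.5520 ≈ 8.134 mcg/mL.
Trough 8.1 mcg/mL vs MEC 1 mcg/mL: adequate.

8.1 mcg/mL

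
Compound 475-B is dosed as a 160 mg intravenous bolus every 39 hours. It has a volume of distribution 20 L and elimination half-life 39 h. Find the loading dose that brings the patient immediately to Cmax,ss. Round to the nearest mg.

f = (1/2)^(39/39) ≈ 0.500000; accumulation ratio R = 1/(1−f) ≈ 2.00000.
Loading dose to hit Cmax,ss on first dose: D_load = D_maint·R ≈ 160 × 2.00000 ≈ 320.00 mg.

320 mg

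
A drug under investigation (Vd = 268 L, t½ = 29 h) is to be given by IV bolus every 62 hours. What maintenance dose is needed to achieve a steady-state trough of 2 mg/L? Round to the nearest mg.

τ/t½ = 62/29 ≈ 2.1379, so f = (1/2)^(62/29) ≈ 0.227205.
Cmin,ss = (D/Vd)·f/(1−f), so D = Cmin,ss·Vd·(1−f)/f.
D = 2 × 268 × (1−f)/f ≈ 2 × 268 × 3.40131 ≈ 1823.10 mg.

1823 mg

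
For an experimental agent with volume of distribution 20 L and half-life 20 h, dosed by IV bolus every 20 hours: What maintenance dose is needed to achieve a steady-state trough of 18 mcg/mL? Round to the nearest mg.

360 mg

τ/t½ = 20/20 ≈ 1, so f = (1/2)^(20/20) ≈ 0.500000.
Cmin,ss = (D/Vd)·f/(1−f), so D = Cmin,ss·Vd·(1−f)/f.
D = 18 × 20 × (1−f)/f ≈ 18 × 20 × 1.00000 ≈ 360.00 mg.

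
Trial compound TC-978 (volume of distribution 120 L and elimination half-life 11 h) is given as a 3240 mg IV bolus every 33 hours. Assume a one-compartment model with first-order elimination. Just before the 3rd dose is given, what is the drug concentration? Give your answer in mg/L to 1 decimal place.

f = (1/2)^(τ/t½) = (1/2)^(33/11) ≈ 0.1250.
C₀ = D/Vd = 3240/120 ≈ 27.000 mg/L.
Before the 3rd dose, 2 doses have been given. Superposition: Cmin = C₀·(f + f²).
≈ 27.000 × (0.1250 + 0.0156) ≈ 27.000 × 0.1406 ≈ 3.796 mg/L.

3.8 mg/L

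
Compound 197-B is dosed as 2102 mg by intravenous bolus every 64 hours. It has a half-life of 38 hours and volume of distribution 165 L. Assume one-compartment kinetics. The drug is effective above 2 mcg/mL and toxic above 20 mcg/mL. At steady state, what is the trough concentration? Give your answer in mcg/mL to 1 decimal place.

5.8 mcg/mL

Over one 64-h interval, 64/38 ≈ 1.6842 half-lives elapse, leaving f ≈ 0.3112 of each dose.
At steady state, accumulation factor R = 1/(1 − e^(−kτ)) ≈ 1.4518.
Each bolus raises the concentration by D/Vd = 2102/165 ≈ 12.739 mcg/mL.
Cmax,ss = C₀/(1 − f) ≈ 12.739/0.6888 ≈ 18.494 mcg/mL.
Steady-state trough Cmin,ss = Cmax,ss·f ≈ 18.494 × 0.3112 ≈ 5.755 mcg/mL.
Trough 5.8 mcg/mL vs MEC 2 mcg/mL: adequate.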